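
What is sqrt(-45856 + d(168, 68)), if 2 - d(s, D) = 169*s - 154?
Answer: 2*I*sqrt(18523) ≈ 272.2*I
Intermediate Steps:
d(s, D) = 156 - 169*s (d(s, D) = 2 - (169*s - 154) = 2 - (-154 + 169*s) = 2 + (154 - 169*s) = 156 - 169*s)
sqrt(-45856 + d(168, 68)) = sqrt(-45856 + (156 - 169*168)) = sqrt(-45856 + (156 - 28392)) = sqrt(-45856 - 28236) = sqrt(-74092) = 2*I*sqrt(18523)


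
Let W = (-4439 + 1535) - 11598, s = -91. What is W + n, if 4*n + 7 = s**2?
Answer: -24867/2 ≈ -12434.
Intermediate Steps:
n = 4137/2 (n = -7/4 + (1/4)*(-91)**2 = -7/4 + (1/4)*8281 = -7/4 + 8281/4 = 4137/2 ≈ 2068.5)
W = -14502 (W = -2904 - 11598 = -14502)
W + n = -14502 + 4137/2 = -24867/2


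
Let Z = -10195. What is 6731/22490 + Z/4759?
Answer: -197252721/107029910 ≈ -1.8430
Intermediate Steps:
6731/22490 + Z/4759 = 6731/22490 - 10195/4759 = -197252721/107029910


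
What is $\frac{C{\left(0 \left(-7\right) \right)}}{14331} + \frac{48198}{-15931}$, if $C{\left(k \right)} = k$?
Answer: $- \frac{48198}{15931} \approx -3.0254$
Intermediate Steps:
$\frac{C{\left(0 \left(-7\right) \right)}}{14331} + \frac{48198}{-15931} = \frac{0 \left(-7\right)}{14331} + \frac{48198}{-15931} = 0 \cdot \frac{1}{14331} + 48198 \left(- \frac{1}{15931}\right) = 0 - \frac{48198}{15931} = - \frac{48198}{15931}$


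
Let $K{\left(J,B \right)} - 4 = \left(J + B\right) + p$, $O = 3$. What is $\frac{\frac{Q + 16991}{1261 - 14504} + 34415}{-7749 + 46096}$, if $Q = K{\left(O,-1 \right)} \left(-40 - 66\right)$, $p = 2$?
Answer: $\frac{455741702}{507829321} \approx 0.89743$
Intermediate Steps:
$K{\left(J,B \right)} = 6 + B + J$ ($K{\left(J,B \right)} = 4 + \left(\left(J + B\right) + 2\right) = 4 + \left(\left(B + J\right) + 2\right) = 4 + \left(2 + B + J\right) = 6 + B + J$)
$Q = -848$ ($Q = \left(6 - 1 + 3\right) \left(-40 - 66\right) = 8 \left(-106\right) = -848$)
$\frac{\frac{Q + 16991}{1261 - 14504} + 34415}{-7749 + 46096} = \frac{\frac{-848 + 16991}{1261 - 14504} + 34415}{-7749 + 46096} = \frac{\frac{16143}{-13243} + 34415}{38347} = \left(16143 \left(- \frac{1}{13243}\right) + 34415\right) \frac{1}{38347} = \left(- \frac{16143}{13243} + 34415\right) \frac{1}{38347} = \frac{455741702}{13243} \cdot \frac{1}{38347} = \frac{455741702}{507829321}$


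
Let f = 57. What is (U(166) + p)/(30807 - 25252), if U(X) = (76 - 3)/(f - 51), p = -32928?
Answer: -39499/6666 ≈ -5.9254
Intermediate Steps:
U(X) = 73/6 (U(X) = (76 - 3)/(57 - 51) = 73/6)
(U(166) + p)/(30807 - 25252) = (73/6 - 32928)/(30807 - 25252) = -197495/6/5555 = -197495/6*1/5555 = -39499/6666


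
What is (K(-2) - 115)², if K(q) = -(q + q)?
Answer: 12321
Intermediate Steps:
K(q) = -2*q
(K(-2) - 115)² = (-2*(-2) - 115)² = (4 - 115)² = (-111)² = 12321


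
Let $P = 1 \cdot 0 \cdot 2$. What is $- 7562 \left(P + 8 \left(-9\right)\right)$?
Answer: $544464$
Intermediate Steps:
$P = 0$ ($P = 0 \cdot 2 = 0$)
$- 7562 \left(P + 8 \left(-9\right)\right) = - 7562 \left(0 + 8 \left(-9\right)\right) = - 7562 \left(0 - 72\right) = \left(-7562\right) \left(-72\right) = 544464$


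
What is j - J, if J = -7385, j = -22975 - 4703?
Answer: -20293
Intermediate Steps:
j = -27678
j - J = -27678 - 1*(-7385) = -27678 + 7385 = -20293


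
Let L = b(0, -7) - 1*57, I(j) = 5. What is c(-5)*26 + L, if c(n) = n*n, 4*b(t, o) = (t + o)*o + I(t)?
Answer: 1213/2 ≈ 606.50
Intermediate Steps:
b(t, o) = 5/4 + o*(o + t)/4 (b(t, o) = ((t + o)*o + 5)/4 = ((o + t)*o + 5)/4 = (o*(o + t) + 5)/4 = (5 + o*(o + t))/4 = 5/4 + o*(o + t)/4)
L = -87/2 (L = (5/4 + (¼)*(-7)² + (¼)*(-7)*0) - 1*57 = (5/4 + (¼)*49 + 0) - 57 = (5/4 + 49/4 + 0) - 57 = 27/2 - 57 = -87/2 ≈ -43.500)
c(n) = n²
c(-5)*26 + L = (-5)²*26 - 87/2 = 25*26 - 87/2 = 650 - 87/2 = 1213/2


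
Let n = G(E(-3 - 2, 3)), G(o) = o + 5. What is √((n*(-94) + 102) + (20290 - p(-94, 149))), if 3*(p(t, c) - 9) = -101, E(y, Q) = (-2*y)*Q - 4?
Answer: 2*√39381/3 ≈ 132.30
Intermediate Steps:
E(y, Q) = -4 - 2*Q*y (E(y, Q) = -2*Q*y - 4 = -4 - 2*Q*y)
G(o) = 5 + o
n = 31 (n = 5 + (-4 - 2*3*(-3 - 2)) = 5 + (-4 - 2*3*(-5)) = 5 + (-4 + 30) = 5 + 26 = 31)
p(t, c) = -74/3 (p(t, c) = 9 + (⅓)*(-101) = 9 - 101/3 = -74/3)
√((n*(-94) + 102) + (20290 - p(-94, 149))) = √((31*(-94) + 102) + (20290 - 1*(-74/3))) = √((-2914 + 102) + (20290 + 74/3)) = √(-2812 + 60944/3) = √(52508/3) = 2*√39381/3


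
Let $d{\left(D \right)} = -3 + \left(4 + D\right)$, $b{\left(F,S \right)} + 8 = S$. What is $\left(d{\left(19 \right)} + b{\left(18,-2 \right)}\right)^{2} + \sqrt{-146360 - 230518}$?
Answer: $100 + i \sqrt{376878} \approx 100.0 + 613.9 i$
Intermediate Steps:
$b{\left(F,S \right)} = -8 + S$
$d{\left(D \right)} = 1 + D$
$\left(d{\left(19 \right)} + b{\left(18,-2 \right)}\right)^{2} + \sqrt{-146360 - 230518} = \left(\left(1 + 19\right) - 10\right)^{2} + \sqrt{-146360 - 230518} = \left(20 - 10\right)^{2} + \sqrt{-376878} = 10^{2} + i \sqrt{376878} = 100 + i \sqrt{376878}$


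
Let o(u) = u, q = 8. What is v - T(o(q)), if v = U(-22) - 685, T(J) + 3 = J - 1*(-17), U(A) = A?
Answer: -729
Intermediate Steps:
T(J) = 14 + J (T(J) = -3 + (J - 1*(-17)) = -3 + (J + 17) = -3 + (17 + J) = 14 + J)
v = -707 (v = -22 - 685 = -707)
v - T(o(q)) = -707 - (14 + 8) = -707 - 1*22 = -707 - 22 = -729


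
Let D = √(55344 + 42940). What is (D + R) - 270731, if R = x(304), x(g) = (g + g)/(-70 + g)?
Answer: -31675223/117 + 2*√24571 ≈ -2.7042e+5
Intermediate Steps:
x(g) = 2*g/(-70 + g) (x(g) = (2*g)/(-70 + g) = 2*g/(-70 + g))
R = 304/117 (R = 2*304/(-70 + 304) = 2*304/234 = 2*304*(1/234) = 304/117 ≈ 2.5983)
D = 2*√24571 (D = √98284 = 2*√24571 ≈ 313.50)
(D + R) - 270731 = (2*√24571 + 304/117) - 270731 = (304/117 + 2*√24571) - 270731 = -31675223/117 + 2*√24571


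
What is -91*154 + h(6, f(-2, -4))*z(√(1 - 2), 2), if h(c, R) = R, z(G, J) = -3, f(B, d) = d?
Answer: -14002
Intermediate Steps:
-91*154 + h(6, f(-2, -4))*z(√(1 - 2), 2) = -91*154 - 4*(-3) = -14014 + 12 = -14002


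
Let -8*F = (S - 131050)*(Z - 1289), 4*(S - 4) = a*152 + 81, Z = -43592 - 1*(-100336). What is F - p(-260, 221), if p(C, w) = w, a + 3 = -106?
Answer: 29982903233/32 ≈ 9.3697e+8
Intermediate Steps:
Z = 56744 (Z = -43592 + 100336 = 56744)
a = -109 (a = -3 - 106 = -109)
S = -16471/4 (S = 4 + (-109*152 + 81)/4 = 4 + (-16568 + 81)/4 = 4 + (¼)*(-16487) = 4 - 16487/4 = -16471/4 ≈ -4117.8)
F = 29982910305/32 (F = -(-16471/4 - 131050)*(56744 - 1289)/8 = -(-540671)*55455/32 = -⅛*(-29982910305/4) = 29982910305/32 ≈ 9.3697e+8)
F - p(-260, 221) = 29982910305/32 - 1*221 = 29982910305/32 - 221 = 29982903233/32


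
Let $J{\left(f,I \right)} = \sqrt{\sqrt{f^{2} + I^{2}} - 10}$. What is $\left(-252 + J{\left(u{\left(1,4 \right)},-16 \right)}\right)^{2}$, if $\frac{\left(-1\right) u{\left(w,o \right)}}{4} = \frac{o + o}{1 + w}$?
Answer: $\left(252 - \sqrt{2} \sqrt{-5 + 8 \sqrt{2}}\right)^{2} \approx 61726.0$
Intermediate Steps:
$u{\left(w,o \right)} = - \frac{8 o}{1 + w}$ ($u{\left(w,o \right)} = - 4 \frac{o + o}{1 + w} = - 4 \frac{2 o}{1 + w} = - \frac{8 o}{1 + w}$)
$J{\left(f,I \right)} = \sqrt{-10 + \sqrt{I^{2} + f^{2}}}$ ($J{\left(f,I \right)} = \sqrt{\sqrt{I^{2} + f^{2}} - 10} = \sqrt{-10 + \sqrt{I^{2} + f^{2}}}$)
$\left(-252 + J{\left(u{\left(1,4 \right)},-16 \right)}\right)^{2} = \left(-252 + \sqrt{-10 + \sqrt{\left(-16\right)^{2} + \left(\left(-8\right) 4 \frac{1}{1 + 1}\right)^{2}}}\right)^{2} = \left(-252 + \sqrt{-10 + \sqrt{256 + \left(\left(-8\right) 4 \cdot \frac{1}{2}\right)^{2}}}\right)^{2} = \left(-252 + \sqrt{-10 + \sqrt{256 + \left(-16\right)^{2}}}\right)^{2} = \left(-252 + \sqrt{-10 + \sqrt{256 + 256}}\right)^{2} = \left(-252 + \sqrt{-10 + \sqrt{512}}\right)^{2} = \left(-252 + \sqrt{-10 + 16 \sqrt{2}}\right)^{2}$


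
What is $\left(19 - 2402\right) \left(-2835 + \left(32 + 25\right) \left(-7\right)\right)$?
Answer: $7706622$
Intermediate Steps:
$\left(19 - 2402\right) \left(-2835 + \left(32 + 25\right) \left(-7\right)\right) = - 2383 \left(-2835 + 57 \left(-7\right)\right) = - 2383 \left(-2835 - 399\right) = \left(-2383\right) \left(-3234\right) = 7706622$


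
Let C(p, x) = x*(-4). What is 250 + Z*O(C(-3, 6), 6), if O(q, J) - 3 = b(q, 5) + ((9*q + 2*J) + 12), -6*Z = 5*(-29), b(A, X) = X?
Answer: -12590/3 ≈ -4196.7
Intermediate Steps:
C(p, x) = -4*x
Z = 145/6 (Z = -5*(-29)/6 = -1/6*(-145) = 145/6 ≈ 24.167)
O(q, J) = 20 + 2*J + 9*q (O(q, J) = 3 + (5 + ((9*q + 2*J) + 12)) = 3 + (5 + ((2*J + 9*q) + 12)) = 3 + (5 + (12 + 2*J + 9*q)) = 3 + (17 + 2*J + 9*q) = 20 + 2*J + 9*q)
250 + Z*O(C(-3, 6), 6) = 250 + 145*(20 + 2*6 + 9*(-4*6))/6 = 250 + 145*(20 + 12 + 9*(-24))/6 = 250 + 145*(20 + 12 - 216)/6 = 250 + (145/6)*(-184) = 250 - 13340/3 = -12590/3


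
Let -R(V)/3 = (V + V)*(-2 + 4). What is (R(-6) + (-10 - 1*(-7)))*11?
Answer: 759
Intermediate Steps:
R(V) = -12*V (R(V) = -3*(V + V)*(-2 + 4) = -3*2*V*2 = -12*V)
(R(-6) + (-10 - 1*(-7)))*11 = (-12*(-6) + (-10 - 1*(-7)))*11 = (72 + (-10 + 7))*11 = (72 - 3)*11 = 69*11 = 759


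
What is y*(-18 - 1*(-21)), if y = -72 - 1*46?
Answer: -354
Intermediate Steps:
y = -118 (y = -72 - 46 = -118)
y*(-18 - 1*(-21)) = -118*(-18 - 1*(-21)) = -118*(-18 + 21) = -118*3 = -354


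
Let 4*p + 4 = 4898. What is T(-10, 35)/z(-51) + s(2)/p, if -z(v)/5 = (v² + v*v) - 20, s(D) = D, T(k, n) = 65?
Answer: -11083/12680354 ≈ -0.00087403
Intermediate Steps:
p = 2447/2 (p = -1 + (¼)*4898 = -1 + 2449/2 = 2447/2 ≈ 1223.5)
z(v) = 100 - 10*v² (z(v) = -5*((v² + v*v) - 20) = -5*((v² + v²) - 20) = -5*(2*v² - 20) = -5*(-20 + 2*v²) = 100 - 10*v²)
T(-10, 35)/z(-51) + s(2)/p = 65/(100 - 10*(-51)²) + 2/(2447/2) = 65/(100 - 10*2601) + 2*(2/2447) = 65/(100 - 26010) + 4/2447 = 65/(-25910) + 4/2447 = 65*(-1/25910) + 4/2447 = -13/5182 + 4/2447 = -11083/12680354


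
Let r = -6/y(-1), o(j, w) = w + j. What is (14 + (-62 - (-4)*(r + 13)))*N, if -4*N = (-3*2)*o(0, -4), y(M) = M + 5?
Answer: 12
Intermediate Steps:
o(j, w) = j + w
y(M) = 5 + M
r = -3/2 (r = -6/(5 - 1) = -6/4 = -6*1/4 = -3/2 ≈ -1.5000)
N = -6 (N = -(-3*2)*(0 - 4)/4 = -(-3)*(-4)/2 = -1/4*24 = -6)
(14 + (-62 - (-4)*(r + 13)))*N = (14 + (-62 - (-4)*(-3/2 + 13)))*(-6) = (14 + (-62 - (-4)*23/2))*(-6) = (14 + (-62 - 1*(-46)))*(-6) = (14 + (-62 + 46))*(-6) = (14 - 16)*(-6) = -2*(-6) = 12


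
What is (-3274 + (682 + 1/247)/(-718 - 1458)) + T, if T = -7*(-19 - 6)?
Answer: -1665794183/537472 ≈ -3099.3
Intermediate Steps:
T = 175 (T = -7*(-25) = 175)
(-3274 + (682 + 1/247)/(-718 - 1458)) + T = (-3274 + (682 + 1/247)/(-718 - 1458)) + 175 = (-3274 + (682 + 1/247)/(-2176)) + 175 = (-3274 + (168455/247)*(-1/2176)) + 175 = (-3274 - 168455/537472) + 175 = -1759851783/537472 + 175 = -1665794183/537472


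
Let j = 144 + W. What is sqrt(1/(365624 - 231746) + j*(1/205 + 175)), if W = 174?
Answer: sqrt(41918277471754835910)/27444990 ≈ 235.91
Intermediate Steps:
j = 318 (j = 144 + 174 = 318)
sqrt(1/(365624 - 231746) + j*(1/205 + 175)) = sqrt(1/(365624 - 231746) + 318*(1/205 + 175)) = sqrt(1/133878 + 318*(1/205 + 175)) = sqrt(1/133878 + 318*(35876/205)) = sqrt(1/133878 + 11408568/205) = sqrt(1527356266909/27444990) = sqrt(41918277471754835910)/27444990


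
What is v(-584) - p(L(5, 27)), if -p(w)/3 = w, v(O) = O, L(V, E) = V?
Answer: -569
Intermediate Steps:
p(w) = -3*w
v(-584) - p(L(5, 27)) = -584 - (-3)*5 = -584 - 1*(-15) = -584 + 15 = -569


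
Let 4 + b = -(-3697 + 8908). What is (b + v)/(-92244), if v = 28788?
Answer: -23573/92244 ≈ -0.25555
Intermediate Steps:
b = -5215 (b = -4 - (-3697 + 8908) = -4 - 1*5211 = -4 - 5211 = -5215)
(b + v)/(-92244) = (-5215 + 28788)/(-92244) = 23573*(-1/92244) = -23573/92244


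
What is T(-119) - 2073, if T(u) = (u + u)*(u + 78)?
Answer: 7685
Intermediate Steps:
T(u) = 2*u*(78 + u) (T(u) = (2*u)*(78 + u) = 2*u*(78 + u))
T(-119) - 2073 = 2*(-119)*(78 - 119) - 2073 = 2*(-119)*(-41) - 2073 = 9758 - 2073 = 7685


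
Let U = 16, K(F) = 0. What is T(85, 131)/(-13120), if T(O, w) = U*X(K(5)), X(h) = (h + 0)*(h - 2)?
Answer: 0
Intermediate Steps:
X(h) = h*(-2 + h)
T(O, w) = 0 (T(O, w) = 16*(0*(-2 + 0)) = 16*(0*(-2)) = 16*0 = 0)
T(85, 131)/(-13120) = 0/(-13120) = 0*(-1/13120) = 0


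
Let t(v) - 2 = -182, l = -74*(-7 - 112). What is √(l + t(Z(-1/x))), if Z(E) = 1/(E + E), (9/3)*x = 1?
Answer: √8626 ≈ 92.876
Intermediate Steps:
x = ⅓ (x = (⅓)*1 = ⅓ ≈ 0.33333)
l = 8806 (l = -74*(-119) = 8806)
Z(E) = 1/(2*E)
t(v) = -180 (t(v) = 2 - 182 = -180)
√(l + t(Z(-1/x))) = √(8806 - 180) = √8626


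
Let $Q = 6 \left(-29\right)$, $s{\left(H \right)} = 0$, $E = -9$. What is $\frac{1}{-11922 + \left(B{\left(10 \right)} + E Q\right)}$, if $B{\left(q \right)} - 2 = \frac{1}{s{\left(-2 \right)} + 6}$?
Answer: $- \frac{6}{62123} \approx -9.6583 \cdot 10^{-5}$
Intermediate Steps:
$B{\left(q \right)} = \frac{13}{6}$ ($B{\left(q \right)} = 2 + \frac{1}{0 + 6} = 2 + \frac{1}{6} = \frac{13}{6}$)
$Q = -174$
$\frac{1}{-11922 + \left(B{\left(10 \right)} + E Q\right)} = \frac{1}{-11922 + \left(\frac{13}{6} - -1566\right)} = \frac{1}{-11922 + \left(\frac{13}{6} + 1566\right)} = \frac{1}{-11922 + \frac{9409}{6}} = \frac{1}{- \frac{62123}{6}} = - \frac{6}{62123}$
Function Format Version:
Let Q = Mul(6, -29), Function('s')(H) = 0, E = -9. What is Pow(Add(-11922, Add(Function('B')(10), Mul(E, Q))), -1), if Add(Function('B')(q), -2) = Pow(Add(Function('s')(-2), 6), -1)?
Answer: Rational(-6, 62123) ≈ -9.6583e-5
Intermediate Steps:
Function('B')(q) = Rational(13, 6) (Function('B')(q) = Add(2, Pow(Add(0, 6), -1)) = Add(2, Pow(6, -1)) = Add(2, Rational(1, 6)) = Rational(13, 6))
Q = -174
Pow(Add(-11922, Add(Function('B')(10), Mul(E, Q))), -1) = Pow(Add(-11922, Add(Rational(13, 6), Mul(-9, -174))), -1) = Pow(Add(-11922, Add(Rational(13, 6), 1566)), -1) = Pow(Add(-11922, Rational(9409, 6)), -1) = Pow(Rational(-62123, 6), -1) = Rational(-6, 62123)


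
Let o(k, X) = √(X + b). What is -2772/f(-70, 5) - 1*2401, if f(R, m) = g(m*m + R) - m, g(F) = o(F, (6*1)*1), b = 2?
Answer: -26957/17 + 5544*√2/17 ≈ -1124.5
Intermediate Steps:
o(k, X) = √(2 + X) (o(k, X) = √(X + 2) = √(2 + X))
g(F) = 2*√2 (g(F) = √(2 + (6*1)*1) = √(2 + 6*1) = √(2 + 6) = √8 = 2*√2)
f(R, m) = -m + 2*√2 (f(R, m) = 2*√2 - m = -m + 2*√2)
-2772/f(-70, 5) - 1*2401 = -2772/(-1*5 + 2*√2) - 1*2401 = -2772/(-5 + 2*√2) - 2401 = -2401 - 2772/(-5 + 2*√2)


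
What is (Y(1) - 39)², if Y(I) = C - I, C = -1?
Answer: 1681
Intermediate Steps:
Y(I) = -1 - I
(Y(1) - 39)² = ((-1 - 1*1) - 39)² = ((-1 - 1) - 39)² = (-2 - 39)² = (-41)² = 1681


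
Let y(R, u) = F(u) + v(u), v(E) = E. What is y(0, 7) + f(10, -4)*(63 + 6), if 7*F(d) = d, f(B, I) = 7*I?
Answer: -1924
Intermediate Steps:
F(d) = d/7
y(R, u) = 8*u/7 (y(R, u) = u/7 + u = 8*u/7)
y(0, 7) + f(10, -4)*(63 + 6) = (8/7)*7 + (7*(-4))*(63 + 6) = 8 - 28*69 = 8 - 1932 = -1924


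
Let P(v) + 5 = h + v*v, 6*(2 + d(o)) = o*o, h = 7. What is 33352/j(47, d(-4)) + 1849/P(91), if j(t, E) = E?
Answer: 414383773/8283 ≈ 50028.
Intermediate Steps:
d(o) = -2 + o²/6 (d(o) = -2 + (o*o)/6 = -2 + o²/6)
P(v) = 2 + v² (P(v) = -5 + (7 + v*v) = -5 + (7 + v²) = 2 + v²)
33352/j(47, d(-4)) + 1849/P(91) = 33352/(-2 + (⅙)*(-4)²) + 1849/(2 + 91²) = 33352/(-2 + (⅙)*16) + 1849/(2 + 8281) = 33352/(-2 + 8/3) + 1849/8283 = 33352/(⅔) + 1849*(1/8283) = 33352*(3/2) + 1849/8283 = 50028 + 1849/8283 = 414383773/8283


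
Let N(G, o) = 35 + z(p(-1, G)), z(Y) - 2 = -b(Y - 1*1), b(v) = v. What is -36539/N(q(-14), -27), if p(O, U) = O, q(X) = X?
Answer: -36539/39 ≈ -936.90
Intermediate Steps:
z(Y) = 3 - Y (z(Y) = 2 - (Y - 1*1) = 2 - (Y - 1) = 2 - (-1 + Y) = 2 + (1 - Y) = 3 - Y)
N(G, o) = 39 (N(G, o) = 35 + (3 - 1*(-1)) = 35 + (3 + 1) = 35 + 4 = 39)
-36539/N(q(-14), -27) = -36539/39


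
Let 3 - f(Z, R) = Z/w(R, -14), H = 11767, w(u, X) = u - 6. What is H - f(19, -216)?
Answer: 2611589/222 ≈ 11764.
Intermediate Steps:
w(u, X) = -6 + u
f(Z, R) = 3 - Z/(-6 + R)
H - f(19, -216) = 11767 - (-18 - 1*19 + 3*(-216))/(-6 - 216) = 11767 - (-18 - 19 - 648)/(-222) = 11767 - (-1)*(-685)/222 = 11767 - 1*685/222 = 11767 - 685/222 = 2611589/222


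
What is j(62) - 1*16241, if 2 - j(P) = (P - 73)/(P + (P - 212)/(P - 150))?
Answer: -45517433/2803 ≈ -16239.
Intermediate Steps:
j(P) = 2 - (-73 + P)/(P + (-212 + P)/(-150 + P)) (j(P) = 2 - (P - 73)/(P + (P - 212)/(P - 150)) = 2 - (-73 + P)/(P + (-212 + P)/(-150 + P)))
j(62) - 1*16241 = (11374 - 1*62² + 75*62)/(212 - 1*62² + 149*62) - 1*16241 = (11374 - 1*3844 + 4650)/(212 - 1*3844 + 9238) - 16241 = (11374 - 3844 + 4650)/(212 - 3844 + 9238) - 16241 = 12180/5606 - 16241 = (1/5606)*12180 - 16241 = 6090/2803 - 16241 = -45517433/2803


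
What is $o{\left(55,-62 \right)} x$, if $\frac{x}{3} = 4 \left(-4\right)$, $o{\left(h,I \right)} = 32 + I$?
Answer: $1440$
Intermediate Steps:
$x = -48$ ($x = 3 \cdot 4 \left(-4\right) = 3 \left(-16\right) = -48$)
$o{\left(55,-62 \right)} x = \left(32 - 62\right) \left(-48\right) = \left(-30\right) \left(-48\right) = 1440$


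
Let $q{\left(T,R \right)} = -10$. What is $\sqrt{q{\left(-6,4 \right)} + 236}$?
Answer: $\sqrt{226} \approx 15.033$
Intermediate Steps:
$\sqrt{q{\left(-6,4 \right)} + 236} = \sqrt{-10 + 236} = \sqrt{226}$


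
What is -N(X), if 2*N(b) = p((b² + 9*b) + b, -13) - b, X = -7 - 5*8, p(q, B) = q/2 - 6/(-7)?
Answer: -12843/28 ≈ -458.68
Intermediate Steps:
p(q, B) = 6/7 + q/2 (p(q, B) = q*(½) - 6*(-⅐) = q/2 + 6/7 = 6/7 + q/2)
X = -47 (X = -7 - 40 = -47)
N(b) = 3/7 + 2*b + b²/4 (N(b) = ((6/7 + ((b² + 9*b) + b)/2) - b)/2 = ((6/7 + (b² + 10*b)/2) - b)/2 = ((6/7 + (b²/2 + 5*b)) - b)/2 = ((6/7 + b²/2 + 5*b) - b)/2 = (6/7 + b²/2 + 4*b)/2 = 3/7 + 2*b + b²/4)
-N(X) = -(3/7 + 2*(-47) + (¼)*(-47)²) = -(3/7 - 94 + (¼)*2209) = -(3/7 - 94 + 2209/4) = -1*12843/28 = -12843/28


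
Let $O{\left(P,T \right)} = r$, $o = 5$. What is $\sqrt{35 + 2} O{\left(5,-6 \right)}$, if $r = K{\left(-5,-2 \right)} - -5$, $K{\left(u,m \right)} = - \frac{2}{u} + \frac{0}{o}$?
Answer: $\frac{27 \sqrt{37}}{5} \approx 32.847$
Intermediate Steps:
$K{\left(u,m \right)} = - \frac{2}{u}$ ($K{\left(u,m \right)} = - \frac{2}{u} + \frac{0}{5} = - \frac{2}{u} + 0 \cdot \frac{1}{5} = - \frac{2}{u} + 0 = - \frac{2}{u}$)
$r = \frac{27}{5}$ ($r = - \frac{2}{-5} - -5 = \left(-2\right) \left(- \frac{1}{5}\right) + 5 = \frac{2}{5} + 5 = \frac{27}{5} \approx 5.4$)
$O{\left(P,T \right)} = \frac{27}{5}$
$\sqrt{35 + 2} O{\left(5,-6 \right)} = \sqrt{35 + 2} \cdot \frac{27}{5} = \sqrt{37} \cdot \frac{27}{5} = \frac{27 \sqrt{37}}{5}$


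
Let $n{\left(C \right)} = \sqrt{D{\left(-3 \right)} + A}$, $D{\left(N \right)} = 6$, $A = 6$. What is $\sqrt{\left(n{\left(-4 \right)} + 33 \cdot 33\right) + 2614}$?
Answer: $\sqrt{3703 + 2 \sqrt{3}} \approx 60.881$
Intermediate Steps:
$n{\left(C \right)} = 2 \sqrt{3}$ ($n{\left(C \right)} = \sqrt{6 + 6} = \sqrt{12} = 2 \sqrt{3}$)
$\sqrt{\left(n{\left(-4 \right)} + 33 \cdot 33\right) + 2614} = \sqrt{\left(2 \sqrt{3} + 33 \cdot 33\right) + 2614} = \sqrt{\left(2 \sqrt{3} + 1089\right) + 2614} = \sqrt{\left(1089 + 2 \sqrt{3}\right) + 2614} = \sqrt{3703 + 2 \sqrt{3}}$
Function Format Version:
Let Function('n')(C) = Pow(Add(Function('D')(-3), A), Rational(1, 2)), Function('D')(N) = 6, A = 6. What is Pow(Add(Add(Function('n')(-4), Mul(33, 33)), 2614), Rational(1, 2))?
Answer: Pow(Add(3703, Mul(2, Pow(3, Rational(1, 2)))), Rational(1, 2)) ≈ 60.881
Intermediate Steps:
Function('n')(C) = Mul(2, Pow(3, Rational(1, 2))) (Function('n')(C) = Pow(Add(6, 6), Rational(1, 2)) = Pow(12, Rational(1, 2)) = Mul(2, Pow(3, Rational(1, 2))))
Pow(Add(Add(Function('n')(-4), Mul(33, 33)), 2614), Rational(1, 2)) = Pow(Add(Add(Mul(2, Pow(3, Rational(1, 2))), Mul(33, 33)), 2614), Rational(1, 2)) = Pow(Add(Add(Mul(2, Pow(3, Rational(1, 2))), 1089), 2614), Rational(1, 2)) = Pow(Add(Add(1089, Mul(2, Pow(3, Rational(1, 2)))), 2614), Rational(1, 2)) = Pow(Add(3703, Mul(2, Pow(3, Rational(1, 2)))), Rational(1, 2))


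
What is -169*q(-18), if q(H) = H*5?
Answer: 15210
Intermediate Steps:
q(H) = 5*H
-169*q(-18) = -845*(-18) = -169*(-90) = 15210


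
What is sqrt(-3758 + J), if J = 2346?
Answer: 2*I*sqrt(353) ≈ 37.577*I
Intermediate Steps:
sqrt(-3758 + J) = sqrt(-3758 + 2346) = sqrt(-1412) = 2*I*sqrt(353)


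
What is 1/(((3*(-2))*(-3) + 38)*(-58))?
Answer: -1/3248 ≈ -0.00030788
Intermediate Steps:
1/(((3*(-2))*(-3) + 38)*(-58)) = 1/((-6*(-3) + 38)*(-58)) = 1/((18 + 38)*(-58)) = 1/(56*(-58)) = 1/(-3248) = -1/3248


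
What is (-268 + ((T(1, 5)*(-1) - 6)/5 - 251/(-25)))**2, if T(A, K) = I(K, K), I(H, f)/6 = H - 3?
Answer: 42758521/625 ≈ 68414.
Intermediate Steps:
I(H, f) = -18 + 6*H (I(H, f) = 6*(H - 3) = 6*(-3 + H) = -18 + 6*H)
T(A, K) = -18 + 6*K
(-268 + ((T(1, 5)*(-1) - 6)/5 - 251/(-25)))**2 = (-268 + (((-18 + 6*5)*(-1) - 6)/5 - 251/(-25)))**2 = (-268 + (((-18 + 30)*(-1) - 6)*(1/5) - 251*(-1/25)))**2 = (-268 + ((12*(-1) - 6)*(1/5) + 251/25))**2 = (-268 + ((-12 - 6)*(1/5) + 251/25))**2 = (-268 + (-18*1/5 + 251/25))**2 = (-268 + (-18/5 + 251/25))**2 = (-268 + 161/25)**2 = (-6539/25)**2 = 42758521/625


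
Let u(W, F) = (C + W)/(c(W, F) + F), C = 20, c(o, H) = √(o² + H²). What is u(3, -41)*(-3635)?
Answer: -3427805/9 - 1086865*√10/9 ≈ -7.6275e+5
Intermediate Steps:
c(o, H) = √(H² + o²)
u(W, F) = (20 + W)/(F + √(F² + W²)) (u(W, F) = (20 + W)/(√(F² + W²) + F) = (20 + W)/(F + √(F² + W²)))
u(3, -41)*(-3635) = ((20 + 3)/(-41 + √((-41)² + 3²)))*(-3635) = (23/(-41 + √(1681 + 9)))*(-3635) = (23/(-41 + √1690))*(-3635) = (23/(-41 + 13*√10))*(-3635) = -83605/(-41 + 13*√10)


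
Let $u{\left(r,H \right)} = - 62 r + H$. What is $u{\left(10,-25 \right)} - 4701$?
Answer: $-5346$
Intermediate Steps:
$u{\left(r,H \right)} = H - 62 r$
$u{\left(10,-25 \right)} - 4701 = \left(-25 - 620\right) - 4701 = -645 - 4701 = -5346$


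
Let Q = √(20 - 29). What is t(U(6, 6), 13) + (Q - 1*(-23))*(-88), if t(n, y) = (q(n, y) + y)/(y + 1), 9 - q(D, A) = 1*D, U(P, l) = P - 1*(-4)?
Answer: -14162/7 - 264*I ≈ -2023.1 - 264.0*I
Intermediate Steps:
U(P, l) = 4 + P (U(P, l) = P + 4 = 4 + P)
q(D, A) = 9 - D
t(n, y) = (9 + y - n)/(1 + y) (t(n, y) = ((9 - n) + y)/(y + 1) = (9 + y - n)/(1 + y))
Q = 3*I (Q = √(-9) = 3*I ≈ 3.0*I)
t(U(6, 6), 13) + (Q - 1*(-23))*(-88) = (9 + 13 - (4 + 6))/(1 + 13) + (3*I - 1*(-23))*(-88) = (9 + 13 - 1*10)/14 + (3*I + 23)*(-88) = (9 + 13 - 10)/14 + (23 + 3*I)*(-88) = (1/14)*12 + (-2024 - 264*I) = 6/7 + (-2024 - 264*I) = -14162/7 - 264*I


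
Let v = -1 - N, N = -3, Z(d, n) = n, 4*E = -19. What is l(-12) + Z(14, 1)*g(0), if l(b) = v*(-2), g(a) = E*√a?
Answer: -4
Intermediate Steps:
E = -19/4 (E = (¼)*(-19) = -19/4 ≈ -4.7500)
v = 2 (v = -1 - 1*(-3) = -1 + 3 = 2)
g(a) = -19*√a/4
l(b) = -4 (l(b) = 2*(-2) = -4)
l(-12) + Z(14, 1)*g(0) = -4 + 1*(-19*√0/4) = -4 + 1*(-19/4*0) = -4 + 1*0 = -4 + 0 = -4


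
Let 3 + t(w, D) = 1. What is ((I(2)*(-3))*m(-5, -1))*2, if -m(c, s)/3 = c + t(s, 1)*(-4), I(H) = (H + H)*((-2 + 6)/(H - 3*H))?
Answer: -216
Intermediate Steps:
t(w, D) = -2 (t(w, D) = -3 + 1 = -2)
I(H) = -4 (I(H) = (2*H)*(4/((-2*H))) = (2*H)*(4*(-1/(2*H))) = (2*H)*(-2/H) = -4)
m(c, s) = -24 - 3*c (m(c, s) = -3*(c - 2*(-4)) = -3*(c + 8) = -3*(8 + c) = -24 - 3*c)
((I(2)*(-3))*m(-5, -1))*2 = ((-4*(-3))*(-24 - 3*(-5)))*2 = (12*(-24 + 15))*2 = (12*(-9))*2 = -108*2 = -216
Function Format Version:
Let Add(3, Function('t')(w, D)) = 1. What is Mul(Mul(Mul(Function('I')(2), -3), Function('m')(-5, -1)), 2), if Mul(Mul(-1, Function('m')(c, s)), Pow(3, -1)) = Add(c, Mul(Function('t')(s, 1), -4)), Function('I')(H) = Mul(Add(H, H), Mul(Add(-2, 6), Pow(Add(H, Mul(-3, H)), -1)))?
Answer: -216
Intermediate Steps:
Function('t')(w, D) = -2 (Function('t')(w, D) = Add(-3, 1) = -2)
Function('I')(H) = -4 (Function('I')(H) = Mul(Mul(2, H), Mul(4, Pow(Mul(-2, H), -1))) = Mul(Mul(2, H), Mul(4, Mul(Rational(-1, 2), Pow(H, -1)))) = Mul(Mul(2, H), Mul(-2, Pow(H, -1))) = -4)
Function('m')(c, s) = Add(-24, Mul(-3, c)) (Function('m')(c, s) = Mul(-3, Add(c, Mul(-2, -4))) = Mul(-3, Add(c, 8)) = Mul(-3, Add(8, c)) = Add(-24, Mul(-3, c)))
Mul(Mul(Mul(Function('I')(2), -3), Function('m')(-5, -1)), 2) = Mul(Mul(Mul(-4, -3), Add(-24, Mul(-3, -5))), 2) = Mul(Mul(12, Add(-24, 15)), 2) = Mul(Mul(12, -9), 2) = Mul(-108, 2) = -216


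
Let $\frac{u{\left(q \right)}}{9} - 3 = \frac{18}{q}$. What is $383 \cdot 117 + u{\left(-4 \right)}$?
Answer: $\frac{89595}{2} \approx 44798.0$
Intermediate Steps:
$u{\left(q \right)} = 27 + \frac{162}{q}$ ($u{\left(q \right)} = 27 + 9 \frac{18}{q} = 27 + \frac{162}{q}$)
$383 \cdot 117 + u{\left(-4 \right)} = 383 \cdot 117 + \left(27 + \frac{162}{-4}\right) = 44811 + \left(27 + 162 \left(- \frac{1}{4}\right)\right) = 44811 + \left(27 - \frac{81}{2}\right) = 44811 - \frac{27}{2} = \frac{89595}{2}$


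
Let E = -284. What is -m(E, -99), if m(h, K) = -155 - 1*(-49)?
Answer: 106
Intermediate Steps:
m(h, K) = -106 (m(h, K) = -155 + 49 = -106)
-m(E, -99) = -1*(-106) = 106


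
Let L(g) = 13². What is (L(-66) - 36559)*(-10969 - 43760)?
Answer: 1991588310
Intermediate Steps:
L(g) = 169
(L(-66) - 36559)*(-10969 - 43760) = (169 - 36559)*(-10969 - 43760) = -36390*(-54729) = 1991588310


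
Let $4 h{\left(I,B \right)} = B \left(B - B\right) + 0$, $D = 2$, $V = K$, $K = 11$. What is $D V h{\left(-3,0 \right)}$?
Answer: $0$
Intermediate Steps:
$V = 11$
$h{\left(I,B \right)} = 0$ ($h{\left(I,B \right)} = \frac{B \left(B - B\right) + 0}{4} = \frac{B 0 + 0}{4} = \frac{0 + 0}{4} = \frac{1}{4} \cdot 0 = 0$)
$D V h{\left(-3,0 \right)} = 2 \cdot 11 \cdot 0 = 22 \cdot 0 = 0$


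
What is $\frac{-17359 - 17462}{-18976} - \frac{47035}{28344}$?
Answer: $\frac{11803783}{67231968} \approx 0.17557$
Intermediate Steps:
$\frac{-17359 - 17462}{-18976} - \frac{47035}{28344} = \left(-34821\right) \left(- \frac{1}{18976}\right) - \frac{47035}{28344} = \frac{34821}{18976} - \frac{47035}{28344} = \frac{11803783}{67231968}$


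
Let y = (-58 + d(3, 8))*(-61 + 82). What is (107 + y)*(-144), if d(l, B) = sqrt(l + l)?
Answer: 159984 - 3024*sqrt(6) ≈ 1.5258e+5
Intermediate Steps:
d(l, B) = sqrt(2)*sqrt(l) (d(l, B) = sqrt(2*l) = sqrt(2)*sqrt(l))
y = -1218 + 21*sqrt(6) (y = (-58 + sqrt(2)*sqrt(3))*(-61 + 82) = (-58 + sqrt(6))*21 = -1218 + 21*sqrt(6) ≈ -1166.6)
(107 + y)*(-144) = (107 + (-1218 + 21*sqrt(6)))*(-144) = (-1111 + 21*sqrt(6))*(-144) = 159984 - 3024*sqrt(6)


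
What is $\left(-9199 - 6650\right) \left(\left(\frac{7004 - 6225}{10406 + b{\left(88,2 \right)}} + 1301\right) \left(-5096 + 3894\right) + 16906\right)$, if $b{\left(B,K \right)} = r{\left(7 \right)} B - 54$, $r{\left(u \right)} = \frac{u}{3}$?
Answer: $\frac{388269587999457}{15836} \approx 2.4518 \cdot 10^{10}$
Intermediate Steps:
$r{\left(u \right)} = \frac{u}{3}$ ($r{\left(u \right)} = u \frac{1}{3} = \frac{u}{3}$)
$b{\left(B,K \right)} = -54 + \frac{7 B}{3}$ ($b{\left(B,K \right)} = \frac{1}{3} \cdot 7 B - 54 = \frac{7 B}{3} - 54 = -54 + \frac{7 B}{3}$)
$\left(-9199 - 6650\right) \left(\left(\frac{7004 - 6225}{10406 + b{\left(88,2 \right)}} + 1301\right) \left(-5096 + 3894\right) + 16906\right) = \left(-9199 - 6650\right) \left(\left(\frac{7004 - 6225}{10406 + \left(-54 + \frac{7}{3} \cdot 88\right)} + 1301\right) \left(-5096 + 3894\right) + 16906\right) = - 15849 \left(\left(\frac{779}{10406 + \left(-54 + \frac{616}{3}\right)} + 1301\right) \left(-1202\right) + 16906\right) = - 15849 \left(\left(\frac{779}{10406 + \frac{454}{3}} + 1301\right) \left(-1202\right) + 16906\right) = - 15849 \left(\left(\frac{779}{\frac{31672}{3}} + 1301\right) \left(-1202\right) + 16906\right) = - 15849 \left(\left(779 \cdot \frac{3}{31672} + 1301\right) \left(-1202\right) + 16906\right) = - 15849 \left(\left(\frac{2337}{31672} + 1301\right) \left(-1202\right) + 16906\right) = - 15849 \left(\frac{41207609}{31672} \left(-1202\right) + 16906\right) = - 15849 \left(- \frac{24765773009}{15836} + 16906\right) = \left(-15849\right) \left(- \frac{24498049593}{15836}\right) = \frac{388269587999457}{15836}$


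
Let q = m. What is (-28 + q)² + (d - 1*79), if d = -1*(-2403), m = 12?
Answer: 2580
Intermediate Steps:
d = 2403
q = 12
(-28 + q)² + (d - 1*79) = (-28 + 12)² + (2403 - 1*79) = (-16)² + (2403 - 79) = 256 + 2324 = 2580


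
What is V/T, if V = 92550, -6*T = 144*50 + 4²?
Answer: -138825/1804 ≈ -76.954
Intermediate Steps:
T = -3608/3 (T = -(144*50 + 4²)/6 = -(7200 + 16)/6 = -⅙*7216 = -3608/3 ≈ -1202.7)
V/T = 92550/(-3608/3) = 92550*(-3/3608) = -138825/1804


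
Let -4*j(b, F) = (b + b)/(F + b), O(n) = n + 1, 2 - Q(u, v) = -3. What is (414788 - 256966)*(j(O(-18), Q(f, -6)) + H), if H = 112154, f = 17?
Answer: 212403081569/12 ≈ 1.7700e+10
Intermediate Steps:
Q(u, v) = 5 (Q(u, v) = 2 - 1*(-3) = 2 + 3 = 5)
O(n) = 1 + n
j(b, F) = -b/(2*(F + b)) (j(b, F) = -(b + b)/(4*(F + b)) = -2*b/(4*(F + b)) = -b/(2*(F + b)))
(414788 - 256966)*(j(O(-18), Q(f, -6)) + H) = (414788 - 256966)*(-(1 - 18)/(2*5 + 2*(1 - 18)) + 112154) = 157822*(-1*(-17)/(10 + 2*(-17)) + 112154) = 157822*(-1*(-17)/(10 - 34) + 112154) = 157822*(-1*(-17)/(-24) + 112154) = 157822*(-1*(-17)*(-1/24) + 112154) = 157822*(-17/24 + 112154) = 157822*(2691679/24) = 212403081569/12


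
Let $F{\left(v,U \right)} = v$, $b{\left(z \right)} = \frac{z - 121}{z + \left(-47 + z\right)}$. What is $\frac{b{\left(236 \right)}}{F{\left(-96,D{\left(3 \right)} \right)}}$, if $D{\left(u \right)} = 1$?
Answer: $- \frac{23}{8160} \approx -0.0028186$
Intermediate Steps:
$b{\left(z \right)} = \frac{-121 + z}{-47 + 2 z}$
$\frac{b{\left(236 \right)}}{F{\left(-96,D{\left(3 \right)} \right)}} = \frac{\frac{1}{-47 + 2 \cdot 236} \left(-121 + 236\right)}{-96} = \frac{1}{-47 + 472} \cdot 115 \left(- \frac{1}{96}\right) = \frac{1}{425} \cdot 115 \left(- \frac{1}{96}\right) = \frac{23}{85} \left(- \frac{1}{96}\right) = - \frac{23}{8160}$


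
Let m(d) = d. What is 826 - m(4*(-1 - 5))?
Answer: 850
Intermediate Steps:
826 - m(4*(-1 - 5)) = 826 - 4*(-1 - 5) = 826 - 4*(-6) = 826 - 1*(-24) = 826 + 24 = 850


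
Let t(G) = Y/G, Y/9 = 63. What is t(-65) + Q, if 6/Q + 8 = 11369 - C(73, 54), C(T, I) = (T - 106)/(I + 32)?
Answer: -184656751/21170045 ≈ -8.7225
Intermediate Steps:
Y = 567 (Y = 9*63 = 567)
t(G) = 567/G
C(T, I) = (-106 + T)/(32 + I)
Q = 172/325693 (Q = 6/(-8 + (11369 - (-106 + 73)/(32 + 54))) = 6/(-8 + (11369 - (-33)/86)) = 6/(-8 + (11369 - 1*(-33/86))) = 6/(-8 + (11369 + 33/86)) = 6/(-8 + 977767/86) = 6/(977079/86) = 6*(86/977079) = 172/325693 ≈ 0.00052810)
t(-65) + Q = 567/(-65) + 172/325693 = 567*(-1/65) + 172/325693 = -567/65 + 172/325693 = -184656751/21170045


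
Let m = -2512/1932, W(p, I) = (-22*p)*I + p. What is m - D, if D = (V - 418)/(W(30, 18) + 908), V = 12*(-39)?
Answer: -3649757/2642493 ≈ -1.3812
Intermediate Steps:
V = -468
W(p, I) = p - 22*I*p (W(p, I) = -22*I*p + p = p - 22*I*p)
m = -628/483 (m = -2512*1/1932 = -628/483 ≈ -1.3002)
D = 443/5471 (D = (-468 - 418)/(30*(1 - 22*18) + 908) = -886/(30*(1 - 396) + 908) = -886/(30*(-395) + 908) = -886/(-11850 + 908) = -886/(-10942) = -886*(-1/10942) = 443/5471 ≈ 0.080972)
m - D = -628/483 - 1*443/5471 = -628/483 - 443/5471 = -3649757/2642493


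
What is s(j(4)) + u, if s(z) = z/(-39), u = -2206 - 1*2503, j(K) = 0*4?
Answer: -4709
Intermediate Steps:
j(K) = 0
u = -4709 (u = -2206 - 2503 = -4709)
s(z) = -z/39 (s(z) = z*(-1/39) = -z/39)
s(j(4)) + u = -1/39*0 - 4709 = 0 - 4709 = -4709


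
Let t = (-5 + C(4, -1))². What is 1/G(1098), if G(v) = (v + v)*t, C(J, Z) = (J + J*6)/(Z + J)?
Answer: 1/41236 ≈ 2.4251e-5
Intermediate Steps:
C(J, Z) = 7*J/(J + Z) (C(J, Z) = (J + 6*J)/(J + Z) = (7*J)/(J + Z) = 7*J/(J + Z))
t = 169/9 (t = (-5 + 7*4/(4 - 1))² = (-5 + 7*4/3)² = (-5 + 7*4*(⅓))² = (-5 + 28/3)² = (13/3)² = 169/9 ≈ 18.778)
G(v) = 338*v/9 (G(v) = (v + v)*(169/9) = (2*v)*(169/9) = 338*v/9)
1/G(1098) = 1/((338/9)*1098) = 1/41236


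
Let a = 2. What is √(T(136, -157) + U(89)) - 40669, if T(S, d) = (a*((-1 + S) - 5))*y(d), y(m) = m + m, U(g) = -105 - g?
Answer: -40669 + I*√81834 ≈ -40669.0 + 286.07*I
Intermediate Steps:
y(m) = 2*m
T(S, d) = 2*d*(-12 + 2*S) (T(S, d) = (2*((-1 + S) - 5))*(2*d) = (2*(-6 + S))*(2*d) = (-12 + 2*S)*(2*d) = 2*d*(-12 + 2*S))
√(T(136, -157) + U(89)) - 40669 = √(4*(-157)*(-6 + 136) + (-105 - 1*89)) - 40669 = √(4*(-157)*130 + (-105 - 89)) - 40669 = √(-81640 - 194) - 40669 = √(-81834) - 40669 = I*√81834 - 40669 = -40669 + I*√81834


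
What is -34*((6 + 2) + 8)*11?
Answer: -5984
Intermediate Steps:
-34*((6 + 2) + 8)*11 = -34*(8 + 8)*11 = -34*16*11 = -544*11 = -5984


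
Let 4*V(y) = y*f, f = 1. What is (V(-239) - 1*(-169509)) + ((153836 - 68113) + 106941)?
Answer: 1448453/4 ≈ 3.6211e+5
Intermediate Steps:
V(y) = y/4 (V(y) = (y*1)/4 = y/4)
(V(-239) - 1*(-169509)) + ((153836 - 68113) + 106941) = ((¼)*(-239) - 1*(-169509)) + ((153836 - 68113) + 106941) = (-239/4 + 169509) + (85723 + 106941) = 677797/4 + 192664 = 1448453/4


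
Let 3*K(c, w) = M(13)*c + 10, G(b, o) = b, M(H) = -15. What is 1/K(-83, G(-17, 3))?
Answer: 3/1255 ≈ 0.0023904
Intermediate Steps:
K(c, w) = 10/3 - 5*c (K(c, w) = (-15*c + 10)/3 = (10 - 15*c)/3 = 10/3 - 5*c)
1/K(-83, G(-17, 3)) = 1/(10/3 - 5*(-83)) = 1/(10/3 + 415) = 1/(1255/3) = 3/1255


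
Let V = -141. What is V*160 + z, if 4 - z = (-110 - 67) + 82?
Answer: -22461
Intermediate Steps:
z = 99 (z = 4 - ((-110 - 67) + 82) = 4 - (-177 + 82) = 4 - 1*(-95) = 4 + 95 = 99)
V*160 + z = -141*160 + 99 = -22560 + 99 = -22461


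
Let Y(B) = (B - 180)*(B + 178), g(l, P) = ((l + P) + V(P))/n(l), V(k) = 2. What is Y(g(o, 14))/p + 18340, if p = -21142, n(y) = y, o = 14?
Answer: 19001039665/1035958 ≈ 18342.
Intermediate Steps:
g(l, P) = (2 + P + l)/l (g(l, P) = ((l + P) + 2)/l = ((P + l) + 2)/l = (2 + P + l)/l)
Y(B) = (-180 + B)*(178 + B)
Y(g(o, 14))/p + 18340 = (-32040 + ((2 + 14 + 14)/14)**2 - 2*(2 + 14 + 14)/14)/(-21142) + 18340 = (-32040 + ((1/14)*30)**2 - 30/7)*(-1/21142) + 18340 = (-32040 + (15/7)**2 - 2*15/7)*(-1/21142) + 18340 = (-32040 + 225/49 - 30/7)*(-1/21142) + 18340 = -1569945/49*(-1/21142) + 18340 = 1569945/1035958 + 18340 = 19001039665/1035958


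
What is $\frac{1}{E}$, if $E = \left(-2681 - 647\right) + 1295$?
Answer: $- \frac{1}{2033} \approx -0.00049188$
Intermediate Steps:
$E = -2033$ ($E = -3328 + 1295 = -2033$)
$\frac{1}{E} = \frac{1}{-2033} = - \frac{1}{2033}$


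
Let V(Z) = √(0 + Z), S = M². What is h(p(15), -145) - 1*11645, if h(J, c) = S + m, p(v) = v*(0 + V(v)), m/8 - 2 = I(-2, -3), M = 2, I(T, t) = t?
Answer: -11649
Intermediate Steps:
m = -8 (m = 16 + 8*(-3) = 16 - 24 = -8)
S = 4 (S = 2² = 4)
V(Z) = √Z
p(v) = v^(3/2) (p(v) = v*(0 + √v) = v*√v = v^(3/2))
h(J, c) = -4 (h(J, c) = 4 - 8 = -4)
h(p(15), -145) - 1*11645 = -4 - 1*11645 = -4 - 11645 = -11649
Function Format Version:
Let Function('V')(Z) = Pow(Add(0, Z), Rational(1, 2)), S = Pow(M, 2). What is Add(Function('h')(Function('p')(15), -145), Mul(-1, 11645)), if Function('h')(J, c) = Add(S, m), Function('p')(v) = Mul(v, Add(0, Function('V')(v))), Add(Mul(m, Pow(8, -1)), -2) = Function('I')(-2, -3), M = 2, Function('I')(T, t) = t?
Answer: -11649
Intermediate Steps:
m = -8 (m = Add(16, Mul(8, -3)) = Add(16, -24) = -8)
S = 4 (S = Pow(2, 2) = 4)
Function('V')(Z) = Pow(Z, Rational(1, 2))
Function('p')(v) = Pow(v, Rational(3, 2)) (Function('p')(v) = Mul(v, Add(0, Pow(v, Rational(1, 2)))) = Mul(v, Pow(v, Rational(1, 2))) = Pow(v, Rational(3, 2)))
Function('h')(J, c) = -4 (Function('h')(J, c) = Add(4, -8) = -4)
Add(Function('h')(Function('p')(15), -145), Mul(-1, 11645)) = Add(-4, Mul(-1, 11645)) = Add(-4, -11645) = -11649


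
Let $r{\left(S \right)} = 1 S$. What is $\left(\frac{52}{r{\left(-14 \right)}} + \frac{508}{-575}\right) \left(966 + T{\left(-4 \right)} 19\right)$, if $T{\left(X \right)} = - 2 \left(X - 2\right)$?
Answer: $- \frac{22096164}{4025} \approx -5489.7$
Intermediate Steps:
$r{\left(S \right)} = S$
$T{\left(X \right)} = 4 - 2 X$ ($T{\left(X \right)} = - 2 \left(-2 + X\right) = 4 - 2 X$)
$\left(\frac{52}{r{\left(-14 \right)}} + \frac{508}{-575}\right) \left(966 + T{\left(-4 \right)} 19\right) = \left(\frac{52}{-14} + \frac{508}{-575}\right) \left(966 + \left(4 - -8\right) 19\right) = \left(52 \left(- \frac{1}{14}\right) + 508 \left(- \frac{1}{575}\right)\right) \left(966 + \left(4 + 8\right) 19\right) = \left(- \frac{26}{7} - \frac{508}{575}\right) \left(966 + 12 \cdot 19\right) = - \frac{18506 \left(966 + 228\right)}{4025} = \left(- \frac{18506}{4025}\right) 1194 = - \frac{22096164}{4025}$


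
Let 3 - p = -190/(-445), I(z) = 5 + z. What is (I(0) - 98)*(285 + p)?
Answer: -2380242/89 ≈ -26744.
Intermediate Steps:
p = 229/89 (p = 3 - (-190)/(-445) = 3 - (-190)*(-1)/445 = 3 - 1*38/89 = 3 - 38/89 = 229/89 ≈ 2.5730)
(I(0) - 98)*(285 + p) = ((5 + 0) - 98)*(285 + 229/89) = (5 - 98)*(25594/89) = -93*25594/89 = -2380242/89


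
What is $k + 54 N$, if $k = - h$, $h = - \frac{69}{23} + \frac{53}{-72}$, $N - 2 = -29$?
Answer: $- \frac{104707}{72} \approx -1454.3$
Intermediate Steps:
$N = -27$ ($N = 2 - 29 = -27$)
$h = - \frac{269}{72}$ ($h = \left(-69\right) \frac{1}{23} + 53 \left(- \frac{1}{72}\right) = -3 - \frac{53}{72} = - \frac{269}{72} \approx -3.7361$)
$k = \frac{269}{72}$ ($k = \left(-1\right) \left(- \frac{269}{72}\right) = \frac{269}{72} \approx 3.7361$)
$k + 54 N = \frac{269}{72} + 54 \left(-27\right) = \frac{269}{72} - 1458 = - \frac{104707}{72}$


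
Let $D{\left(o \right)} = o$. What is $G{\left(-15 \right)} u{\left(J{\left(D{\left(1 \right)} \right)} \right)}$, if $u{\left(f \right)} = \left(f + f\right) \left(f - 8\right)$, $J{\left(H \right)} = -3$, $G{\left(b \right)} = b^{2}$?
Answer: $14850$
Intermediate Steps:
$u{\left(f \right)} = 2 f \left(-8 + f\right)$
$G{\left(-15 \right)} u{\left(J{\left(D{\left(1 \right)} \right)} \right)} = \left(-15\right)^{2} \cdot 2 \left(-3\right) \left(-8 - 3\right) = 225 \cdot 2 \left(-3\right) \left(-11\right) = 225 \cdot 66 = 14850$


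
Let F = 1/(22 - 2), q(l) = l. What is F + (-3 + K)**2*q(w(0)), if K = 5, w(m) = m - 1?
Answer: -79/20 ≈ -3.9500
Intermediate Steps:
w(m) = -1 + m
F = 1/20 ≈ 0.050000
F + (-3 + K)**2*q(w(0)) = 1/20 + (-3 + 5)**2*(-1 + 0) = 1/20 + 2**2*(-1) = 1/20 + 4*(-1) = 1/20 - 4 = -79/20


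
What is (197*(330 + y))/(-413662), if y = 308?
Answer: -62843/206831 ≈ -0.30384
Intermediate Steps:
(197*(330 + y))/(-413662) = (197*(330 + 308))/(-413662) = (197*638)*(-1/413662) = 125686*(-1/413662) = -62843/206831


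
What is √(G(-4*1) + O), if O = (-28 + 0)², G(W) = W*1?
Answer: 2*√195 ≈ 27.928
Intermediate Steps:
G(W) = W
O = 784 (O = (-28)² = 784)
√(G(-4*1) + O) = √(-4*1 + 784) = √(-4 + 784) = √780 = 2*√195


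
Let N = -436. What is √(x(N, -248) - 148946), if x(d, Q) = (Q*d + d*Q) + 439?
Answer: √67749 ≈ 260.29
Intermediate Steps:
x(d, Q) = 439 + 2*Q*d (x(d, Q) = (Q*d + Q*d) + 439 = 2*Q*d + 439 = 439 + 2*Q*d)
√(x(N, -248) - 148946) = √((439 + 2*(-248)*(-436)) - 148946) = √((439 + 216256) - 148946) = √(216695 - 148946) = √67749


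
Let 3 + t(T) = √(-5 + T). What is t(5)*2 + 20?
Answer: 14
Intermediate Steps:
t(T) = -3 + √(-5 + T)
t(5)*2 + 20 = (-3 + √(-5 + 5))*2 + 20 = (-3 + √0)*2 + 20 = (-3 + 0)*2 + 20 = -3*2 + 20 = -6 + 20 = 14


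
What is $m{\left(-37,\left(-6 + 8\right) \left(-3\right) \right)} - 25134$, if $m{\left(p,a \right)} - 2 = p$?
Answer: $-25169$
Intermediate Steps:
$m{\left(p,a \right)} = 2 + p$
$m{\left(-37,\left(-6 + 8\right) \left(-3\right) \right)} - 25134 = \left(2 - 37\right) - 25134 = -35 - 25134 = -25169$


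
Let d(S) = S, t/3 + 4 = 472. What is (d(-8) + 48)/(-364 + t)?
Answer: 1/26 ≈ 0.038462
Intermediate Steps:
t = 1404 (t = -12 + 3*472 = -12 + 1416 = 1404)
(d(-8) + 48)/(-364 + t) = (-8 + 48)/(-364 + 1404) = 40/1040 = 40*(1/1040) = 1/26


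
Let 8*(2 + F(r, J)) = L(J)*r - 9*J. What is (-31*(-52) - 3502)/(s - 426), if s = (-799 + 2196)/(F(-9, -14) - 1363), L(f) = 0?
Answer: 1020033/230471 ≈ 4.4259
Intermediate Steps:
F(r, J) = -2 - 9*J/8 (F(r, J) = -2 + (0*r - 9*J)/8 = -2 + (0 - 9*J)/8 = -2 + (-9*J)/8 = -2 - 9*J/8)
s = -5588/5397 (s = (-799 + 2196)/((-2 - 9/8*(-14)) - 1363) = 1397/((-2 + 63/4) - 1363) = 1397/(55/4 - 1363) = 1397/(-5397/4) = 1397*(-4/5397) = -5588/5397 ≈ -1.0354)
(-31*(-52) - 3502)/(s - 426) = (-31*(-52) - 3502)/(-5588/5397 - 426) = (1612 - 3502)/(-2304710/5397) = -1890*(-5397/2304710) = 1020033/230471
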